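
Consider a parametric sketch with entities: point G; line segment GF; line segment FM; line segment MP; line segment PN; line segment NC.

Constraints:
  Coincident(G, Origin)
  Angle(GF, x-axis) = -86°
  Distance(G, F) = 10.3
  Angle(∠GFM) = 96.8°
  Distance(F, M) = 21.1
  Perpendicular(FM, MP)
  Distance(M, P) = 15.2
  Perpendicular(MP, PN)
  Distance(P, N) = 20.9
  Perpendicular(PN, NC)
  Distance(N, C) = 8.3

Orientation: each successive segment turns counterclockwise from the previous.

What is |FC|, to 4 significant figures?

6.903

G is at the origin; GF runs at -86.0° with length 10.3, so F = (0.7185, -10.27). ∠GFM = 96.8° gives FM at -2.800° from the x-axis; with |FM| = 21.1, M = (21.79, -11.31). FM ⟂ MP, so MP runs at 87.20°; with |MP| = 15.2, P = (22.54, 3.876). MP ⟂ PN, so PN runs at 177.2°; with |PN| = 20.9, N = (1.661, 4.897). PN is perpendicular to NC, so NC runs at -92.80°; with |NC| = 8.3, C = (1.255, -3.393). Then |FC| = |C − F| = 6.903.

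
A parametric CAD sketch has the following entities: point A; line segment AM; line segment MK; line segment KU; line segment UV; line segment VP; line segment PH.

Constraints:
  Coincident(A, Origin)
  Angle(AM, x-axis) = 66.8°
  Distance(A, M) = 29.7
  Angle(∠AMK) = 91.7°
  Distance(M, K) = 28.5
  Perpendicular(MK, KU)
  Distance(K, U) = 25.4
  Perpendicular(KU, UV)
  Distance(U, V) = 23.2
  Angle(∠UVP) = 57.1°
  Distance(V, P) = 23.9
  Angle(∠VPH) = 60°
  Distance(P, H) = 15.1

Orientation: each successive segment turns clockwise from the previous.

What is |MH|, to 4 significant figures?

31.39

A is at the origin; AM runs at 66.8° with length 29.7, so M = (11.70, 27.30). ∠AMK = 91.7° gives MK at -21.50° from the x-axis; with |MK| = 28.5, K = (38.22, 16.85). MK is perpendicular to KU, so KU runs at -111.5°; with |KU| = 25.4, U = (28.91, -6.780). KU ⟂ UV, so UV runs at 158.5°; with |UV| = 23.2, V = (7.322, 1.723). ∠UVP = 57.1° gives VP at 35.60° from the x-axis; with |VP| = 23.9, P = (26.76, 15.64). ∠VPH = 60.0° gives PH at -84.40° from the x-axis; with |PH| = 15.1, H = (28.23, 0.6081). Then |MH| = |H − M| = 31.39.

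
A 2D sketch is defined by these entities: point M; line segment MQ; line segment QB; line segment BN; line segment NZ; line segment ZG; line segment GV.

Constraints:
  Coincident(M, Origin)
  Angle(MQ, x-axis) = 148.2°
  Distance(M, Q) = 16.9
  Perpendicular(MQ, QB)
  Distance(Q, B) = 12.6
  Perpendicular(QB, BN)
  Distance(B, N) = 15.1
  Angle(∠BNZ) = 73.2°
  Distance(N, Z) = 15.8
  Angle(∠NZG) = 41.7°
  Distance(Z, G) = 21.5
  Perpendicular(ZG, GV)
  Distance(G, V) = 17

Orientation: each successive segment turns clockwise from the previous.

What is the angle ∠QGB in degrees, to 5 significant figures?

13.713°

M is at the origin; MQ runs at 148.2° with length 16.9, so Q = (-14.363, 8.9056). MQ is perpendicular to QB, so QB runs at 58.200°; with |QB| = 12.6, B = (-7.7235, 19.614). QB is perpendicular to BN, so BN runs at -31.800°; with |BN| = 15.1, N = (5.1098, 11.657). ∠BNZ = 73.2° gives NZ at -138.60° from the x-axis; with |NZ| = 15.8, Z = (-6.7419, 1.2084). ∠NZG = 41.7° gives ZG at 83.100° from the x-axis; with |ZG| = 21.5, G = (-4.1590, 22.553). Then cos ∠QGB = GQ·GB / (|GQ||GB|), giving 13.713°.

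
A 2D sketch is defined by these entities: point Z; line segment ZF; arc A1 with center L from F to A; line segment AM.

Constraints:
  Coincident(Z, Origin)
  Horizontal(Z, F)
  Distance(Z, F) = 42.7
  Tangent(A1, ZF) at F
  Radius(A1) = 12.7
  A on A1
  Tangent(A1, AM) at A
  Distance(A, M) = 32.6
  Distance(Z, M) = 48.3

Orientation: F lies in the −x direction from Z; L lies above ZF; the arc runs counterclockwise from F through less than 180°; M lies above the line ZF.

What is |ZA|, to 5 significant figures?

31.915

Checks: ∠(LF, FZ) = 90.00° ✓; |LF| = 12.70 ✓; |LA| = 12.70 ✓; ∠(LA, AM) = 90.00° ✓; |AM| = 32.60 ✓; |ZM| = 48.30 ✓.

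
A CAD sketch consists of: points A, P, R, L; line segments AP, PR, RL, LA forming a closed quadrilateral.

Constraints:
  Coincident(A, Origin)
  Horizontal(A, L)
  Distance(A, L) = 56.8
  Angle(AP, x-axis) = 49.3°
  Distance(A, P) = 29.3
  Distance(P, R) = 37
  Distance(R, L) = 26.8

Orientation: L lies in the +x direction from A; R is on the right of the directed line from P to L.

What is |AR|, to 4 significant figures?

35.06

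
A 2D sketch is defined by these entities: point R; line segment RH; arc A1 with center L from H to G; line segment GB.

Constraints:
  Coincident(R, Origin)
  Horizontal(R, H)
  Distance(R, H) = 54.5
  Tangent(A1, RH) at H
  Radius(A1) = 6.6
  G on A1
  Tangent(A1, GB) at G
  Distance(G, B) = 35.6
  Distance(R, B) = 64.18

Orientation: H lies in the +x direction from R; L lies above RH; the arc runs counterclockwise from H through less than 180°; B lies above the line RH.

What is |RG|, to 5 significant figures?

61.336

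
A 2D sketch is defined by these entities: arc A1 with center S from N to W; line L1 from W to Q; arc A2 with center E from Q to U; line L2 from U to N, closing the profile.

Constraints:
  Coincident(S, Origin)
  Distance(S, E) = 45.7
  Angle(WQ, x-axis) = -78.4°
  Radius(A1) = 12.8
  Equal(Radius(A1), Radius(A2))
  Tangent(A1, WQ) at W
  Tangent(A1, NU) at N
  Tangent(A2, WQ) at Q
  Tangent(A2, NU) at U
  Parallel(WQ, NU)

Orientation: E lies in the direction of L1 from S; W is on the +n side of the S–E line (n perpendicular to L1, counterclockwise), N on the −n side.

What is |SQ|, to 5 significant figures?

47.459

The slot axis is L1's direction at -78.4°, so u = (cos -78.4°, sin -78.4°) = (0.20108, -0.97958) and n = (−sin -78.4°, cos -78.4°) = (0.97958, 0.20108). S is at the origin and E lies 45.7 along u from S, so E = 45.7·u = (9.1893, -44.767). Tangency of A1 to both parallel lines with radius 12.8 puts W and N at S ± 12.8·n: W = (12.539, 2.5738), N = (-12.539, -2.5738). Equal radii place Q and U the same way about E: Q = E + 12.8·n = (21.728, -42.193), U = E − 12.8·n = (-3.3493, -47.340). Then |SQ| = |Q − S| = 47.459.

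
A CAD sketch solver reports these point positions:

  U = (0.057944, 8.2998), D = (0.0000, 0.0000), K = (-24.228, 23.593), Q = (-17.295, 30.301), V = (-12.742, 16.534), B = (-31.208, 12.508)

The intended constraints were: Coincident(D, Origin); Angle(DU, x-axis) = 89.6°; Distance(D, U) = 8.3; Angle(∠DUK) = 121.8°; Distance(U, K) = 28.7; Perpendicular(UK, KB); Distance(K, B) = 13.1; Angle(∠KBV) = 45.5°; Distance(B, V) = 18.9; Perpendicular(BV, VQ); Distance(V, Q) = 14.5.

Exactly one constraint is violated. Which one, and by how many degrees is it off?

Perpendicular(BV, VQ) — off by 6.00°.

D = (0.00, 0.00) ✓; DU at 89.60° ✓; |DU| = 8.300 ✓; ∠DUK = 121.8° ✓; |UK| = 28.70 ✓; ∠(UK, KB) = 90.00° ✓; |KB| = 13.10 ✓; ∠KBV = 45.50° ✓; |BV| = 18.90 ✓; ∠(BV, VQ) = 96.00° ✗; |VQ| = 14.50 ✓.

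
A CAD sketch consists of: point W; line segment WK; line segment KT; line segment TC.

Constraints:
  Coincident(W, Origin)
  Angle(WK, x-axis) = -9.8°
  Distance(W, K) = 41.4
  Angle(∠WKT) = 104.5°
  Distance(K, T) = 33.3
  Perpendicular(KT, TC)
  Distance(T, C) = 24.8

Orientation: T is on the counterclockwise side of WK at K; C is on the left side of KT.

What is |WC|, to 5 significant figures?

46.262

W is at the origin; WK runs at -9.8° with length 41.4, so K = 41.4·(cos -9.8°, sin -9.8°) = (40.796, -7.0467). ∠WKT = 104.5°, so KT runs at -9.8° + (180° − 104.5°) = 65.700° from the x-axis; with |KT| = 33.3, T = K + 33.3·(cos 65.700°, sin 65.700°) = (54.499, 23.303). KT is perpendicular to TC; with |TC| = 24.8 on the left of KT, C = T + 24.8·(-0.91140, 0.41151) = (31.897, 33.509). Then |WC| = |C − W| = 46.262.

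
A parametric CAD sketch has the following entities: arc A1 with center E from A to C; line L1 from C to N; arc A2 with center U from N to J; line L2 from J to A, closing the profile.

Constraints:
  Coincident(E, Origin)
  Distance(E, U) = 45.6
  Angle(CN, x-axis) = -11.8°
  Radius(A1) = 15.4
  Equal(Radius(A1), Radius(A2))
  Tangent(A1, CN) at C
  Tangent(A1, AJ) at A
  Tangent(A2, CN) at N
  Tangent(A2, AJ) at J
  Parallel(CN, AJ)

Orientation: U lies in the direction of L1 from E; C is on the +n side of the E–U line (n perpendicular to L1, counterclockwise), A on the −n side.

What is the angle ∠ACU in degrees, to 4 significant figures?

71.34°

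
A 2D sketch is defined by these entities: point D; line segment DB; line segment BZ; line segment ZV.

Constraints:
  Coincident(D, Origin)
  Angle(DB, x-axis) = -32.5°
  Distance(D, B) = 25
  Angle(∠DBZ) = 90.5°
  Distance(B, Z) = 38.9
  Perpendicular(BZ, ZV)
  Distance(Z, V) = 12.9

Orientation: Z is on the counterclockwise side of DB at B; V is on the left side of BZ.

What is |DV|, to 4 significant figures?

40.95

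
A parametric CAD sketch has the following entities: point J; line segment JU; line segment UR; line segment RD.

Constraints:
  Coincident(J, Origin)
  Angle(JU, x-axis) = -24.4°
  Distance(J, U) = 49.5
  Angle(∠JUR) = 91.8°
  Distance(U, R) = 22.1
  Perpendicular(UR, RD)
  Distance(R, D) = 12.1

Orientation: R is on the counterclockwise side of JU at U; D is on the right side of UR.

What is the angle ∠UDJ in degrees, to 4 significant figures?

40.28°

∠JUR = 91.8°, so UR runs at -24.4° + (180° − 91.8°) = 63.80° from the x-axis; with |UR| = 22.1, R = U + 22.1·(cos 63.80°, sin 63.80°) = (54.84, -0.6193). UR is perpendicular to RD; with |RD| = 12.1 on the right of UR, D = R + 12.1·(0.8973, -0.4415) = (65.69, -5.961). Then cos ∠UDJ = DU·DJ / (|DU||DJ|), giving 40.28°.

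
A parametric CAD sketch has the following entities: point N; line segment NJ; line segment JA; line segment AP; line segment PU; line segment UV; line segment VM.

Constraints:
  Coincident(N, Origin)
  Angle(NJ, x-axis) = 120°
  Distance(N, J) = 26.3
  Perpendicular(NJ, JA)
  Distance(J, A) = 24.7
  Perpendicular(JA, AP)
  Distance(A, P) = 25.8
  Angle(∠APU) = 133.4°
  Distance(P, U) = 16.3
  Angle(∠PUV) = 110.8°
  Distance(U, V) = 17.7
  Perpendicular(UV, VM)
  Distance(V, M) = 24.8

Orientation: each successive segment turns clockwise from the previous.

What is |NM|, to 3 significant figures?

20.8

∠PUV = 110.8° gives UV at -176° from the x-axis; with |UV| = 17.7, V = (-1.17, -4.13). The perpendicularity gives VM at right angles to UV, so VM runs at 94.2°; with |VM| = 24.8, M = (-2.98, 20.6). Then |NM| = |M − N| = 20.8.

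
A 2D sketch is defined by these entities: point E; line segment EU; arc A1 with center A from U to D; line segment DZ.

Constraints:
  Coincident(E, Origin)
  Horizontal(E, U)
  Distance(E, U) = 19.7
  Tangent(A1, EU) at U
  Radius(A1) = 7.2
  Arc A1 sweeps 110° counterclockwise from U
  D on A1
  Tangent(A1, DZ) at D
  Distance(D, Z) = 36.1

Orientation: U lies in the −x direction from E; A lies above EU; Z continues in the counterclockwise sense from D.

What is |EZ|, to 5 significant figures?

50.387

E is at the origin; E and U share the same y with |EU| = 19.7 and U on the −x side, so U = (-19.700, 0.0000). A1 meets EU tangentially, so AU is at right angles to EU, so A = U + (0, 7.2) = (-19.700, 7.2000). On A1, U sits at bearing -90° from A; a 110° counterclockwise sweep puts D at bearing 20°, so D = A + 7.2·(cos 20°, sin 20°) = (-12.934, 9.6625). The tangent condition forces AD to be normal to DZ, so DZ runs along (−sin 20°, cos 20°); with |DZ| = 36.1, Z = (-25.281, 43.585). Then |EZ| = |Z − E| = 50.387.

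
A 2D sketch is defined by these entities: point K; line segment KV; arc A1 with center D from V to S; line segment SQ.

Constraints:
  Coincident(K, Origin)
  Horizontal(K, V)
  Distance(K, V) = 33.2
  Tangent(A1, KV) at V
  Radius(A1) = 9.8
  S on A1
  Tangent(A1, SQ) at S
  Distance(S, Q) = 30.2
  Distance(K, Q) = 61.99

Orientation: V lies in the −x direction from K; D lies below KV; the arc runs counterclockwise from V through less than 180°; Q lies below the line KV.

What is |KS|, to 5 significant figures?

43.372

Checks: |DS| = 9.800 ✓; ∠(DS, SQ) = 90.00° ✓; |SQ| = 30.20 ✓; |KQ| = 61.99 ✓.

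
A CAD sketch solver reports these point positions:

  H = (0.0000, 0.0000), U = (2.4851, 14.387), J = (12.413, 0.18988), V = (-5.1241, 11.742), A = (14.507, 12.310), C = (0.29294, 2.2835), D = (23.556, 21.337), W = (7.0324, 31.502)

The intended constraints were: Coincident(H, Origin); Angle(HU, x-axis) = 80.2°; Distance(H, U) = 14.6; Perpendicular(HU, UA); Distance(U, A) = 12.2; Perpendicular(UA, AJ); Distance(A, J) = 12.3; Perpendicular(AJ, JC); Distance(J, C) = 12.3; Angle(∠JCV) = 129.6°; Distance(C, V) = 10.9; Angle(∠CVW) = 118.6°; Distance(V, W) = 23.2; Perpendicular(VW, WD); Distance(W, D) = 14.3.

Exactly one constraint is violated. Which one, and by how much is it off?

Distance(W, D) = 14.3 — off by 5.10.

H = (0.00, 0.00) ✓; HU at 80.20° ✓; |HU| = 14.60 ✓; ∠(HU, UA) = 90.00° ✓; |UA| = 12.20 ✓; ∠(UA, AJ) = 90.00° ✓; |AJ| = 12.30 ✓; ∠(AJ, JC) = 90.00° ✓; |JC| = 12.30 ✓; ∠JCV = 129.6° ✓; |CV| = 10.90 ✓; ∠CVW = 118.6° ✓; |VW| = 23.20 ✓; ∠(VW, WD) = 90.00° ✓; |WD| = 19.40 ✗.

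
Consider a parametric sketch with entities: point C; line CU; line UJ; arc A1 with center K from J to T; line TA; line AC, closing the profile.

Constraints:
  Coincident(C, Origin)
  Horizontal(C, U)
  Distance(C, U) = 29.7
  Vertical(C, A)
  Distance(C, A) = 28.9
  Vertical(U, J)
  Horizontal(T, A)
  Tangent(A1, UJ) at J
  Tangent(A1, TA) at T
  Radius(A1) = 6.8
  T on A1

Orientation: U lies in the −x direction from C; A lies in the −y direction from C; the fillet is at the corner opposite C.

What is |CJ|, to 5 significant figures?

37.020

C is at the origin; C and U share the same y with |CU| = 29.7 and U on the −x side, so U = (-29.700, 0.0000). C and A share the same x with |CA| = 28.9 and A on the −y side, so A = (0.0000, -28.900). The virtual corner opposite C is at (-29.700, -28.900). Since A1 is tangent to UJ there, KJ ⟂ UJ and the tangent condition forces KT to be normal to TA, with radius 6.8, so the center K sits 6.8 in from both sides at K = (-22.900, -22.100). That places the tangent points at J = (-29.700, -22.100) on UJ and T = (-22.900, -28.900) on TA. Then |CJ| = |J − C| = 37.020.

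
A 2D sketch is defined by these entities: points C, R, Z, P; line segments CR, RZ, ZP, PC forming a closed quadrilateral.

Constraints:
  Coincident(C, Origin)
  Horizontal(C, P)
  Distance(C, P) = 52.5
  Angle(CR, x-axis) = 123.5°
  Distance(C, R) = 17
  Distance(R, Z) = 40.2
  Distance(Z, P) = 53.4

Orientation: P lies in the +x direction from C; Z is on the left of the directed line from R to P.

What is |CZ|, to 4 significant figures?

46.39

C is at the origin; CP is horizontal with |CP| = 52.5 and P in +x, so P = (52.5, 0). CR runs at 123.5° with |CR| = 17.0, so R = (-9.383, 14.18). Z is determined by |RZ| = 40.2 and |ZP| = 53.4 together: it lies at the intersection of circle(R, 40.2) and circle(P, 53.4). With |RP| = 63.49, the foot of the radical line on RP is 22.01 from R and the perpendicular offset is √(40.2² − 22.01²) = 33.64. Taking the left-of-RP solution: Z = (19.58, 42.05).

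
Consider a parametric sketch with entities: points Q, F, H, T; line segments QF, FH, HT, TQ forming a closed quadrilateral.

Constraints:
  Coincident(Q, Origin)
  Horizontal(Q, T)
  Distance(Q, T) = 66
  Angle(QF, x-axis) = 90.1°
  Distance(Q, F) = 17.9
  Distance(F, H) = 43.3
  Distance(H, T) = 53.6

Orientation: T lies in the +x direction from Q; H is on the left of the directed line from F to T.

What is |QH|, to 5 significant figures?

55.795

Checks: Q.y = 0.00, T.y = 0.00 ✓; |FH| = 43.30 ✓; |HT| = 53.60 ✓.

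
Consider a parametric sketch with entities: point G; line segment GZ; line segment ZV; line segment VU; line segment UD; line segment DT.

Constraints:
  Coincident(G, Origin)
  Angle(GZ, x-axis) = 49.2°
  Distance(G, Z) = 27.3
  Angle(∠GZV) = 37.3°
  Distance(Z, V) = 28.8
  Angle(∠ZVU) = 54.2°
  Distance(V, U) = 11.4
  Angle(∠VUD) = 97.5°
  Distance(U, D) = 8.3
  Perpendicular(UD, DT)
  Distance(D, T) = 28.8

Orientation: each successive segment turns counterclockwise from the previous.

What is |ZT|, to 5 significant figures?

34.826

G is at the origin; GZ runs at 49.2° with length 27.3, so Z = (17.838, 20.666). ∠GZV = 37.3° gives ZV at -168.10° from the x-axis; with |ZV| = 28.8, V = (-10.343, 14.727). ∠ZVU = 54.2° gives VU at -42.300° from the x-axis; with |VU| = 11.4, U = (-1.9109, 7.0549). ∠VUD = 97.5° gives UD at 40.200° from the x-axis; with |UD| = 8.3, D = (4.4286, 12.412). UD ⟂ DT, so DT runs at 130.20°; with |DT| = 28.8, T = (-14.161, 34.410). Then |ZT| = |T − Z| = 34.826.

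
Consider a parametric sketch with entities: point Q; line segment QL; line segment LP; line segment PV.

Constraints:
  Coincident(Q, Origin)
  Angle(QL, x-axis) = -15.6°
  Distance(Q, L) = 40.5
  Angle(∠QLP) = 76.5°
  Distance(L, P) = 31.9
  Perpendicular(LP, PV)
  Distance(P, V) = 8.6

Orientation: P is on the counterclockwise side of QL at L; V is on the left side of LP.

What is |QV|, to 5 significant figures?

38.096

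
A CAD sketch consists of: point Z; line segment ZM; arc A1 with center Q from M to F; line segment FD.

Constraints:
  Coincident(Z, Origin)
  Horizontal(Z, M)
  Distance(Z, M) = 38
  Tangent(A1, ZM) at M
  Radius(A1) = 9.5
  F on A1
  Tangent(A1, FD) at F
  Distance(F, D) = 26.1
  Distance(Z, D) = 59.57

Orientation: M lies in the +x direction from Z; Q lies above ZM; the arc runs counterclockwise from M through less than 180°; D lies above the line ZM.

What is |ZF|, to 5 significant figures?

48.414

Checks: |ZM| = 38.00 ✓; |QF| = 9.500 ✓; ∠(QF, FD) = 90.00° ✓; |FD| = 26.10 ✓; |ZD| = 59.57 ✓.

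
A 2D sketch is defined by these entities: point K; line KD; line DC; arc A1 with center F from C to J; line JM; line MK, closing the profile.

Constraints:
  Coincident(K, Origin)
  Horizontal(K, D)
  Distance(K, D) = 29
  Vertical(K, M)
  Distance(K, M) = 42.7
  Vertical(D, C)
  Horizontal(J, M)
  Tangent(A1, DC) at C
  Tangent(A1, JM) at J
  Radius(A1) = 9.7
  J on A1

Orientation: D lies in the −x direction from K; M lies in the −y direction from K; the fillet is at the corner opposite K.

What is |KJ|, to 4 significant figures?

46.86

K is at the origin; K and D share the same y with |KD| = 29.0 and D on the −x side, so D = (-29.00, 0.000). K and M share the same x with |KM| = 42.7 and M on the −y side, so M = (0.000, -42.70). The virtual corner opposite K is at (-29.00, -42.70). Tangency of A1 to DC means the radius FC is perpendicular to DC and A1 meets JM tangentially, so FJ is at right angles to JM, with radius 9.7, so the center F sits 9.7 in from both sides at F = (-19.30, -33.00). That places the tangent points at C = (-29.00, -33.00) on DC and J = (-19.30, -42.70) on JM. Then |KJ| = |J − K| = 46.86.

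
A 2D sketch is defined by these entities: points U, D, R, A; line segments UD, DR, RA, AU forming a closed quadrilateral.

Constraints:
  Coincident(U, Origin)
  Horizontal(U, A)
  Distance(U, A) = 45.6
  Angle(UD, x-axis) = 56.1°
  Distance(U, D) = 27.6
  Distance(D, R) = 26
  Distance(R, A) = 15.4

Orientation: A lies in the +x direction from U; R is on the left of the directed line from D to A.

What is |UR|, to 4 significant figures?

42.42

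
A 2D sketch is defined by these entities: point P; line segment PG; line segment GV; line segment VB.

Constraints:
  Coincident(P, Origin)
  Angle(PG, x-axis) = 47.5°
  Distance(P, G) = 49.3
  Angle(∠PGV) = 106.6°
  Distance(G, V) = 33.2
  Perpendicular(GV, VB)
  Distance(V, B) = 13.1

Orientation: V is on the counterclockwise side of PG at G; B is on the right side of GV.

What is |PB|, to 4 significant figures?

76.66

P is at the origin; PG runs at 47.5° with length 49.3, so G = 49.3·(cos 47.5°, sin 47.5°) = (33.31, 36.35). ∠PGV = 106.6°, so GV runs at 47.5° + (180° − 106.6°) = 120.9° from the x-axis; with |GV| = 33.2, V = G + 33.2·(cos 120.9°, sin 120.9°) = (16.26, 64.84). GV ⟂ VB; with |VB| = 13.1 on the right of GV, B = V + 13.1·(0.8581, 0.5135) = (27.50, 71.56). Then |PB| = |B − P| = 76.66.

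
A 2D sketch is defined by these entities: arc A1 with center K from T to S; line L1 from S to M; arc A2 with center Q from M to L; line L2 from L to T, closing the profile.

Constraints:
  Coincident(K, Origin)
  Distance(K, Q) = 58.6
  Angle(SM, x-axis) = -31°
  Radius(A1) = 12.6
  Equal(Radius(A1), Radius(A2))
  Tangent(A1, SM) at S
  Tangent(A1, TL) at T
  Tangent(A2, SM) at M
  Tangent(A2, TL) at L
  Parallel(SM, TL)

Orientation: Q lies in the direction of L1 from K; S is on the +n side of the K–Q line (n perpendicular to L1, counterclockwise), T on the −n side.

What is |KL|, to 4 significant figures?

59.94

Tangency of A1 to both parallel lines with radius 12.6 puts S and T at K ± 12.6·n: S = (6.489, 10.80), T = (-6.489, -10.80). Equal radii place M and L the same way about Q: M = Q + 12.6·n = (56.72, -19.38), L = Q − 12.6·n = (43.74, -40.98). Then |KL| = |L − K| = 59.94.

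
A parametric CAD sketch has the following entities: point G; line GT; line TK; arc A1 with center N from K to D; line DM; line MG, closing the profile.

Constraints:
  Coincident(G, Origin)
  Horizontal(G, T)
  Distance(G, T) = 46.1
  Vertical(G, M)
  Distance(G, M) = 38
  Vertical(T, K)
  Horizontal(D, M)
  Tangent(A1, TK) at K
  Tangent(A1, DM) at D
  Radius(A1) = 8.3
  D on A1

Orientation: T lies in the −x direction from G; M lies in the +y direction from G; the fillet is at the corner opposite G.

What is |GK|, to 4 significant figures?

54.84

G is at the origin; GT is horizontal with |GT| = 46.1 and T on the −x side, so T = (-46.10, 0.000). GM is vertical with |GM| = 38.0 and M on the +y side, so M = (0.000, 38.00). The virtual corner opposite G is at (-46.10, 38.00). Tangency of A1 to TK means the radius NK is perpendicular to TK and A1 meets DM tangentially, so ND is at right angles to DM, with radius 8.3, so the center N sits 8.3 in from both sides at N = (-37.80, 29.70). That places the tangent points at K = (-46.10, 29.70) on TK and D = (-37.80, 38.00) on DM. Then |GK| = |K − G| = 54.84.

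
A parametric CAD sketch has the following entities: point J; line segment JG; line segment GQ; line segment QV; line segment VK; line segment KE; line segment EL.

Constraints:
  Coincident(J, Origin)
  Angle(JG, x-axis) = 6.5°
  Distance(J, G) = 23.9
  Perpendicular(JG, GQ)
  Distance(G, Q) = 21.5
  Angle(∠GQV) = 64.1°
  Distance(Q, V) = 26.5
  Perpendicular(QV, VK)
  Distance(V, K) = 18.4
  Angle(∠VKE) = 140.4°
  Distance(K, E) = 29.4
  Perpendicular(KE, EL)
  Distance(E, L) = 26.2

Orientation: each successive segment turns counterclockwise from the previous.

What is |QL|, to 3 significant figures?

27.3

∠VKE = 140.4° gives KE at -18.0° from the x-axis; with |KE| = 29.4, E = (36.8, -14.8). KE is perpendicular to EL, so EL runs at 72.0°; with |EL| = 26.2, L = (44.9, 10.2). Then |QL| = |L − Q| = 27.3.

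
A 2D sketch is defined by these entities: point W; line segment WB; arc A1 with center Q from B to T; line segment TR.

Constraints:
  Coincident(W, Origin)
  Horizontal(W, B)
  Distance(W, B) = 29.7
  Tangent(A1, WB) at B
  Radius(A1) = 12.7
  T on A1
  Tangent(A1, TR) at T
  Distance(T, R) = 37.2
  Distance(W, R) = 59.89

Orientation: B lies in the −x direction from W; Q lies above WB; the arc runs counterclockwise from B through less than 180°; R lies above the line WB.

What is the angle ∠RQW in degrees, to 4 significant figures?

113.1°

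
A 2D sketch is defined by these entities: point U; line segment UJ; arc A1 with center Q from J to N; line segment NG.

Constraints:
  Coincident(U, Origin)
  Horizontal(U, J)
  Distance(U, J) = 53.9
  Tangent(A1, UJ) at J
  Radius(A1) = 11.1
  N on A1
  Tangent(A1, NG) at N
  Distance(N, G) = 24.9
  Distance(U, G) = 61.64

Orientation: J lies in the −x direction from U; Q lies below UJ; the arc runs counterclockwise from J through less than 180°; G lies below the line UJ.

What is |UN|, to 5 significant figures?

65.361

U is at the origin; U and J share the same y with |UJ| = 53.9 and J on the −x side, so J = (-53.900, 0.0000). Tangency of A1 to UJ means the radius QJ is perpendicular to UJ, so Q = J + (0, -11.1) = (-53.900, -11.100). Since QN ⟂ NG (tangency), |QG| = √(11.1² + 24.9²) = 27.262 regardless of where N sits on A1. So G lies on both circle(U, 61.64) and circle(Q, 27.262); the below-UJ intersection is G = (-48.649, -37.852). N is the foot of the tangent from G: N = (-62.978, -17.488).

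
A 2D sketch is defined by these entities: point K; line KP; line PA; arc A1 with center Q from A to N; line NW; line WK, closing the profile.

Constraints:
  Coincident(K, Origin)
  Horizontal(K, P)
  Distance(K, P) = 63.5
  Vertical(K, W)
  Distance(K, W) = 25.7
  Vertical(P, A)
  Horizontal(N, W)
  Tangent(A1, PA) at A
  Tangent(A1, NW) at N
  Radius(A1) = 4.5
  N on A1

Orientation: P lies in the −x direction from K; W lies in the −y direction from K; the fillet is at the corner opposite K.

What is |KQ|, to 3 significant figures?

62.7

K is at the origin; KP is horizontal with |KP| = 63.5 and P on the −x side, so P = (-63.5, 0.00). KW is vertical with |KW| = 25.7 and W on the −y side, so W = (0.00, -25.7). The virtual corner opposite K is at (-63.5, -25.7). The tangent condition forces QA to be normal to PA and tangency of A1 to NW means the radius QN is perpendicular to NW, with radius 4.5, so the center Q sits 4.5 in from both sides at Q = (-59.0, -21.2). Then |KQ| = |Q − K| = 62.7.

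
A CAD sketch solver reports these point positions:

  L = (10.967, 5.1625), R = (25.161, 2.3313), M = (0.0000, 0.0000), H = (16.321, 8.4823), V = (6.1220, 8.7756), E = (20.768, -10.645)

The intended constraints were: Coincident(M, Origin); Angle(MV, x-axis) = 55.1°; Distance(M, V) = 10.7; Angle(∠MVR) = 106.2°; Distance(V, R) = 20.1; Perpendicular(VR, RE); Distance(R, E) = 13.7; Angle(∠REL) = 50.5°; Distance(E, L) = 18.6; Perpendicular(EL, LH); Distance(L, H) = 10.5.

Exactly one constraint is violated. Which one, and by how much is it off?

Distance(L, H) = 10.5 — off by 4.20.

M = (0.00, 0.00) ✓; MV at 55.10° ✓; |MV| = 10.70 ✓; ∠MVR = 106.2° ✓; |VR| = 20.10 ✓; ∠(VR, RE) = 90.00° ✓; |RE| = 13.70 ✓; ∠REL = 50.50° ✓; |EL| = 18.60 ✓; ∠(EL, LH) = 90.00° ✓; |LH| = 6.300 ✗.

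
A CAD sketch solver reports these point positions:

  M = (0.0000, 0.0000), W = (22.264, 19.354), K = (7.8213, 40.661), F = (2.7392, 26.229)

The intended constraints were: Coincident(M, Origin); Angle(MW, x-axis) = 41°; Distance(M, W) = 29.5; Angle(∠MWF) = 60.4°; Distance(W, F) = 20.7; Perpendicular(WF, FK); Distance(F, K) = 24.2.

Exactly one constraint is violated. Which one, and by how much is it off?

Distance(F, K) = 24.2 — off by 8.90.

M = (0.00, 0.00) ✓; MW at 41.00° ✓; |MW| = 29.50 ✓; ∠MWF = 60.40° ✓; |WF| = 20.70 ✓; ∠(WF, FK) = 90.00° ✓; |FK| = 15.30 ✗.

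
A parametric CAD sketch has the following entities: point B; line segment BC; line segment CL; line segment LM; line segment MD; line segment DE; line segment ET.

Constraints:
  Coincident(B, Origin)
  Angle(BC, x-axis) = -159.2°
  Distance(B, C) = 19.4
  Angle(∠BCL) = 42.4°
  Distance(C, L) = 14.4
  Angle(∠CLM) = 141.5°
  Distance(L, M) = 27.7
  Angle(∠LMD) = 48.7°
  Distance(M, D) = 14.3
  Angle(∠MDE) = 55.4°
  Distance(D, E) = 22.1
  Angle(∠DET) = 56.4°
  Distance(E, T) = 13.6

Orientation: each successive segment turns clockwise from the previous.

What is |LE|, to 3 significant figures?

16.7

B is at the origin; BC runs at -159.2° with length 19.4, so C = (-18.1, -6.89). ∠BCL = 42.4° gives CL at 63.2° from the x-axis; with |CL| = 14.4, L = (-11.6, 5.96). ∠CLM = 141.5° gives LM at 24.7° from the x-axis; with |LM| = 27.7, M = (13.5, 17.5). ∠LMD = 48.7° gives MD at -107° from the x-axis; with |MD| = 14.3, D = (9.44, 3.84). ∠MDE = 55.4° gives DE at 129° from the x-axis; with |DE| = 22.1, E = (-4.41, 21.1). Then |LE| = |E − L| = 16.7.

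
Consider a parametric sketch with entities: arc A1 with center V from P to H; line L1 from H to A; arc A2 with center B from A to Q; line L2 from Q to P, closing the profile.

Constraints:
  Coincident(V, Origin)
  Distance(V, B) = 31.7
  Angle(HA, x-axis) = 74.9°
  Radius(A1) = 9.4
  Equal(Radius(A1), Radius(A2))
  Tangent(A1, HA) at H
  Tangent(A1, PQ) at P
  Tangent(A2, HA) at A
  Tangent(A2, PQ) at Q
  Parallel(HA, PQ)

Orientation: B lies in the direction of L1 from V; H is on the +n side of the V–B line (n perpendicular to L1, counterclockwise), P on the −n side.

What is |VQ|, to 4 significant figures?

33.06

The slot axis is L1's direction at 74.9°, so u = (cos 74.9°, sin 74.9°) = (0.2605, 0.9655) and n = (−sin 74.9°, cos 74.9°) = (-0.9655, 0.2605). V is at the origin and B lies 31.7 along u from V, so B = 31.7·u = (8.258, 30.61). Tangency of A1 to both parallel lines with radius 9.4 puts H and P at V ± 9.4·n: H = (-9.075, 2.449), P = (9.075, -2.449). Equal radii place A and Q the same way about B: A = B + 9.4·n = (-0.8174, 33.05), Q = B − 9.4·n = (17.33, 28.16). Then |VQ| = |Q − V| = 33.06.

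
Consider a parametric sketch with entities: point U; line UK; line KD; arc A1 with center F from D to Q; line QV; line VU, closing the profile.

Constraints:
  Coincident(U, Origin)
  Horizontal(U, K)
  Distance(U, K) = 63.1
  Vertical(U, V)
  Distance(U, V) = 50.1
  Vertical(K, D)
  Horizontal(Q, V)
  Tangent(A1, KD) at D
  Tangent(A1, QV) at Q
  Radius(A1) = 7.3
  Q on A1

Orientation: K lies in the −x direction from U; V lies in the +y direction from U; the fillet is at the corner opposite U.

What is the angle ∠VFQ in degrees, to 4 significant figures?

82.55°

U is at the origin; UK is horizontal with |UK| = 63.1 and K on the −x side, so K = (-63.10, 0.000). U and V share the same x with |UV| = 50.1 and V on the +y side, so V = (0.000, 50.10). The virtual corner opposite U is at (-63.10, 50.10). Tangency of A1 to KD means the radius FD is perpendicular to KD and since A1 is tangent to QV there, FQ ⟂ QV, with radius 7.3, so the center F sits 7.3 in from both sides at F = (-55.80, 42.80). That places the tangent points at D = (-63.10, 42.80) on KD and Q = (-55.80, 50.10) on QV. Then cos ∠VFQ = FV·FQ / (|FV||FQ|), giving 82.55°.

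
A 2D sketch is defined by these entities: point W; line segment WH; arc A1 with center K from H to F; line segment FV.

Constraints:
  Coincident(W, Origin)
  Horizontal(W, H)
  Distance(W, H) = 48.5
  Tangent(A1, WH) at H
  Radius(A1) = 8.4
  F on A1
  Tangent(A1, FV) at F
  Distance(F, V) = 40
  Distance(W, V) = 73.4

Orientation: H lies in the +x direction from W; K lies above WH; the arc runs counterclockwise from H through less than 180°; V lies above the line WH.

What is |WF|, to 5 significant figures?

57.570

Checks: |KF| = 8.400 ✓; ∠(KF, FV) = 90.00° ✓; |FV| = 40.00 ✓; |WV| = 73.40 ✓.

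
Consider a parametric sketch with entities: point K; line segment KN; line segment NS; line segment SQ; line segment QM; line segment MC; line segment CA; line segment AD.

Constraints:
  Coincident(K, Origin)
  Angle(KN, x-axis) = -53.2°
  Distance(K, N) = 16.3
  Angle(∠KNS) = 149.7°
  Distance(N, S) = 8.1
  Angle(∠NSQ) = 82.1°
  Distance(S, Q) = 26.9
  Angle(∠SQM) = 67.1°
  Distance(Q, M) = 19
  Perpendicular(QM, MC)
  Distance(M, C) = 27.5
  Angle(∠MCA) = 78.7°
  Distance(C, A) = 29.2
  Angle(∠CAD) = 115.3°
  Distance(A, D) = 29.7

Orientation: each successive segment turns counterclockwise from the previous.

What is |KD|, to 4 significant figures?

44.20

∠MCA = 78.7° gives CA at 19.20° from the x-axis; with |CA| = 29.2, A = (36.72, -10.47). ∠CAD = 115.3° gives AD at 83.90° from the x-axis; with |AD| = 29.7, D = (39.88, 19.06). Then |KD| = |D − K| = 44.20.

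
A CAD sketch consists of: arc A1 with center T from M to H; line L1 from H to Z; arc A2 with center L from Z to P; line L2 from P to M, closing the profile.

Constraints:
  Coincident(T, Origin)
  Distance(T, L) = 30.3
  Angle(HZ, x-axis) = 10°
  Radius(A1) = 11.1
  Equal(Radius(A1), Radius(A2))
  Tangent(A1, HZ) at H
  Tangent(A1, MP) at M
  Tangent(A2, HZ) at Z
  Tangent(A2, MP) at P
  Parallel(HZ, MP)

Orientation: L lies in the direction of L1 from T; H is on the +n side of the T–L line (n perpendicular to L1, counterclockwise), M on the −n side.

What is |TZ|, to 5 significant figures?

32.269

The slot axis is L1's direction at 10.0°, so u = (cos 10.0°, sin 10.0°) = (0.98481, 0.17365) and n = (−sin 10.0°, cos 10.0°) = (-0.17365, 0.98481). T is at the origin and L lies 30.3 along u from T, so L = 30.3·u = (29.840, 5.2615). Tangency of A1 to both parallel lines with radius 11.1 puts H and M at T ± 11.1·n: H = (-1.9275, 10.931), M = (1.9275, -10.931). Equal radii place Z and P the same way about L: Z = L + 11.1·n = (27.912, 16.193), P = L − 11.1·n = (31.767, -5.6698). Then |TZ| = |Z − T| = 32.269.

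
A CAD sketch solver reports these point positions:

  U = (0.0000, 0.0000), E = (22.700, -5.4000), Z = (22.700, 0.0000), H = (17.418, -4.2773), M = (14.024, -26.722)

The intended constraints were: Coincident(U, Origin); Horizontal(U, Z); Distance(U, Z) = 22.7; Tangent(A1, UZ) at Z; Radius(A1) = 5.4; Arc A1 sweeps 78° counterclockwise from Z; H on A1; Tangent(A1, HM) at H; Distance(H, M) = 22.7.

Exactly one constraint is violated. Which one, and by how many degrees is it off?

Tangent(A1, HM) at H — off by 3.40°.

U = (0.00, 0.00) ✓; U.y = 0.00, Z.y = 0.00 ✓; |UZ| = 22.70 ✓; ∠(EZ, ZU) = 90.00° ✓; |EZ| = 5.400 ✓; bearing(E→H) − bearing(E→Z) = 78.00° ✓; |EH| = 5.400 ✓; ∠(EH, HM) = 86.60° ✗; |HM| = 22.70 ✓.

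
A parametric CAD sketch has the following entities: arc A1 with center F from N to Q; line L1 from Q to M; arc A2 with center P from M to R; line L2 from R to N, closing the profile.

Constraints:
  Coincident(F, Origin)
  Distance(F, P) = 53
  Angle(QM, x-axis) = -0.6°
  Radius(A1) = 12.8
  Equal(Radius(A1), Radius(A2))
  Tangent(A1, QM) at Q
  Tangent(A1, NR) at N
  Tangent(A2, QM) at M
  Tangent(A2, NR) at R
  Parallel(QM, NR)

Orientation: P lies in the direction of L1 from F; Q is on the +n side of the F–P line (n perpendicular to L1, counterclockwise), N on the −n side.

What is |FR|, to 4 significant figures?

54.52

The slot axis is L1's direction at -0.6°, so u = (cos -0.6°, sin -0.6°) = (0.9999, -0.01047) and n = (−sin -0.6°, cos -0.6°) = (0.01047, 0.9999). F is at the origin and P lies 53.0 along u from F, so P = 53.0·u = (53.00, -0.5550). Tangency of A1 to both parallel lines with radius 12.8 puts Q and N at F ± 12.8·n: Q = (0.1340, 12.80), N = (-0.1340, -12.80). Equal radii place M and R the same way about P: M = P + 12.8·n = (53.13, 12.24), R = P − 12.8·n = (52.86, -13.35). Then |FR| = |R − F| = 54.52.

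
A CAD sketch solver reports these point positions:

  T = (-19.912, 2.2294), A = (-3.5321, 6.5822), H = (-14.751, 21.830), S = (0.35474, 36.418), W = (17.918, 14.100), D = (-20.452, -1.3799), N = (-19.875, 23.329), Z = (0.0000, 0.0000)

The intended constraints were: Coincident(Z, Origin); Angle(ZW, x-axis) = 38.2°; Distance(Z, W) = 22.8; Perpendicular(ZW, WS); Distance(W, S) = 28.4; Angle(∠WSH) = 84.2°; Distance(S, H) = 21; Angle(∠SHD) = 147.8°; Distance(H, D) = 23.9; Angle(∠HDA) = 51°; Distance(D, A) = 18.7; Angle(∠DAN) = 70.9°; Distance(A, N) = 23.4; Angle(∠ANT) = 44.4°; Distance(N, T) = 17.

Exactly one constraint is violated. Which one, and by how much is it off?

Distance(N, T) = 17 — off by 4.10.

Z = (0.00, 0.00) ✓; ZW at 38.20° ✓; |ZW| = 22.80 ✓; ∠(ZW, WS) = 90.00° ✓; |WS| = 28.40 ✓; ∠WSH = 84.20° ✓; |SH| = 21.00 ✓; ∠SHD = 147.8° ✓; |HD| = 23.90 ✓; ∠HDA = 51.00° ✓; |DA| = 18.70 ✓; ∠DAN = 70.90° ✓; |AN| = 23.40 ✓; ∠ANT = 44.40° ✓; |NT| = 21.10 ✗.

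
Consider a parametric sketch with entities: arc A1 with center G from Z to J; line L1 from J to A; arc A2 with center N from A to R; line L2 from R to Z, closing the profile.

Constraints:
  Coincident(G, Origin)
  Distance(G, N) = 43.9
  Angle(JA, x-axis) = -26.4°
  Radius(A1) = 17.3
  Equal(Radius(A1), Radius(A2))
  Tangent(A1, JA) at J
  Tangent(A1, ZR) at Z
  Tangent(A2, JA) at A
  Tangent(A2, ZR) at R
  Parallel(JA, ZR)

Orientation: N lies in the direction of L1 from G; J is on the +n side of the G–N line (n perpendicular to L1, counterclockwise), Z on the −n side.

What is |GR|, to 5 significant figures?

47.186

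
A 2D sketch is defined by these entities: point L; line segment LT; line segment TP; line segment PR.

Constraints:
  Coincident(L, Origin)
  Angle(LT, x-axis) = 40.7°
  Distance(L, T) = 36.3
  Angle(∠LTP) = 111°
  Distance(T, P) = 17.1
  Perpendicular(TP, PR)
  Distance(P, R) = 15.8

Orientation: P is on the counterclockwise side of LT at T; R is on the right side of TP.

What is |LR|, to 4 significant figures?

58.10

L is at the origin; LT runs at 40.7° with length 36.3, so T = 36.3·(cos 40.7°, sin 40.7°) = (27.52, 23.67). ∠LTP = 111.0°, so TP runs at 40.7° + (180° − 111.0°) = 109.7° from the x-axis; with |TP| = 17.1, P = T + 17.1·(cos 109.7°, sin 109.7°) = (21.76, 39.77). TP ⟂ PR; with |PR| = 15.8 on the right of TP, R = P + 15.8·(0.9415, 0.3371) = (36.63, 45.10). Then |LR| = |R − L| = 58.10.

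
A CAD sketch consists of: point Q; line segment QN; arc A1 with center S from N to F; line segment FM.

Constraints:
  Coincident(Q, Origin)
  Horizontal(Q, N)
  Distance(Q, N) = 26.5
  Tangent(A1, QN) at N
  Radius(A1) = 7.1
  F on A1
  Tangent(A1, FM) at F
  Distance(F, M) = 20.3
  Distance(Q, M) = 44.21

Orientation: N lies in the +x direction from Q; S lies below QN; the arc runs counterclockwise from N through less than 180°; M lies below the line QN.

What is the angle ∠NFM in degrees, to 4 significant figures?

113.5°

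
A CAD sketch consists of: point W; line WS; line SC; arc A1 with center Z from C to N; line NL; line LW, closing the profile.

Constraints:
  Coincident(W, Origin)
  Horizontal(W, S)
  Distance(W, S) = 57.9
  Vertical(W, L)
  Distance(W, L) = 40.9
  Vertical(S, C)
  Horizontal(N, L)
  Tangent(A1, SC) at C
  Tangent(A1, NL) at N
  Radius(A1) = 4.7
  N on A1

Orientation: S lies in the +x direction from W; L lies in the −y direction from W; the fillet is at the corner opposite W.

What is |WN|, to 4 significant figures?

67.10

W is at the origin; W and S share the same y with |WS| = 57.9 and S on the +x side, so S = (57.90, 0.000). W and L share the same x with |WL| = 40.9 and L on the −y side, so L = (0.000, -40.90). The virtual corner opposite W is at (57.90, -40.90). A1 meets SC tangentially, so ZC is at right angles to SC and A1 meets NL tangentially, so ZN is at right angles to NL, with radius 4.7, so the center Z sits 4.7 in from both sides at Z = (53.20, -36.20). That places the tangent points at C = (57.90, -36.20) on SC and N = (53.20, -40.90) on NL. Then |WN| = |N − W| = 67.10.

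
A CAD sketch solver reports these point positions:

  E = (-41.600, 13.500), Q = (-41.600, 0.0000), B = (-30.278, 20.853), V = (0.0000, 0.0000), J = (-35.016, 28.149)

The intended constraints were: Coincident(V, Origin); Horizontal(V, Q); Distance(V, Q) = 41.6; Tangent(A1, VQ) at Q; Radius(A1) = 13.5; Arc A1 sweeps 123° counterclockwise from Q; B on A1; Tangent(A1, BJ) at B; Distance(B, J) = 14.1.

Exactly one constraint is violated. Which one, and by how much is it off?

Distance(B, J) = 14.1 — off by 5.40.

V = (0.00, 0.00) ✓; V.y = 0.00, Q.y = 0.00 ✓; |VQ| = 41.60 ✓; ∠(EQ, QV) = 90.00° ✓; |EQ| = 13.50 ✓; bearing(E→B) − bearing(E→Q) = 123.0° ✓; |EB| = 13.50 ✓; ∠(EB, BJ) = 90.00° ✓; |BJ| = 8.699 ✗.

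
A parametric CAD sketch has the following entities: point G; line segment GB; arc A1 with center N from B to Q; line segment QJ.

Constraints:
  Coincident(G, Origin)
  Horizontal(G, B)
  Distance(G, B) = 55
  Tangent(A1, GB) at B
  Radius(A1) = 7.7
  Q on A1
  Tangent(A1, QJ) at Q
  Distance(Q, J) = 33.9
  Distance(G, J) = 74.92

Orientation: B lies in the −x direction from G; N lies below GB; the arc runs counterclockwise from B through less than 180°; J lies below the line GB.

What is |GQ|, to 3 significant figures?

63.2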